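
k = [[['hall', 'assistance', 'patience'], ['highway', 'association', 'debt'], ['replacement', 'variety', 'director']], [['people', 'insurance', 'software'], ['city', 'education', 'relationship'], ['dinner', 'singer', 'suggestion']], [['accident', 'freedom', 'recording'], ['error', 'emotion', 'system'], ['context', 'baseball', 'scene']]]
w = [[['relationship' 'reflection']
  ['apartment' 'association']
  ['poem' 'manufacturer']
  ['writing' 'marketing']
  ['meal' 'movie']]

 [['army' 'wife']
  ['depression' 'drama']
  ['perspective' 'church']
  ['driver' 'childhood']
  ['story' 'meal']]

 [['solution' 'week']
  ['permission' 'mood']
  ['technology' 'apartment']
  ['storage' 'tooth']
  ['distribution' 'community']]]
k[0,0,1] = 'assistance'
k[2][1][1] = 'emotion'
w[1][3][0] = 'driver'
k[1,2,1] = 'singer'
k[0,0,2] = 'patience'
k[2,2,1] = 'baseball'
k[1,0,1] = 'insurance'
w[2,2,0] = 'technology'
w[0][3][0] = 'writing'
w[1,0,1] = 'wife'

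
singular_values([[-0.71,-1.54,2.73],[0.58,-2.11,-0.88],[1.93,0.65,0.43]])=[3.26, 2.38, 1.98]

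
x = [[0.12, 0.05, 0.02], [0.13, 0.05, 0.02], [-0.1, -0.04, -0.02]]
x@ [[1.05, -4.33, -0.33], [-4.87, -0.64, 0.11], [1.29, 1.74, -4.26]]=[[-0.09, -0.52, -0.12],[-0.08, -0.56, -0.12],[0.06, 0.42, 0.11]]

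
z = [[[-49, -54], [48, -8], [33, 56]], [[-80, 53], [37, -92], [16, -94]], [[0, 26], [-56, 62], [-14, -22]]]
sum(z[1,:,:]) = -160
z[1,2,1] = -94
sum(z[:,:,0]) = -65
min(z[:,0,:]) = -80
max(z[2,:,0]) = 0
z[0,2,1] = 56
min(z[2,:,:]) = -56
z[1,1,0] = 37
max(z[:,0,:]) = 53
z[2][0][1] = 26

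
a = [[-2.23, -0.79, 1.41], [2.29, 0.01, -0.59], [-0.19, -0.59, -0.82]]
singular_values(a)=[3.55, 1.04, 0.72]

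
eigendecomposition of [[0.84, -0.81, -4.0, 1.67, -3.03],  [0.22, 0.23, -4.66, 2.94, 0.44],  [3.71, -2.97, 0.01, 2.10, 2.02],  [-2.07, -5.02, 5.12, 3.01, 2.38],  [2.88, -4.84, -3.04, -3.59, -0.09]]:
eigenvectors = [[(-0.52+0j),-0.52-0.00j,(-0.19-0.35j),(-0.19+0.35j),(-0.33+0j)],[-0.40+0.32j,-0.40-0.32j,(0.08-0.24j),0.08+0.24j,0.08+0.00j],[-0.06+0.44j,(-0.06-0.44j),(0.06+0.05j),0.06-0.05j,-0.43+0.00j],[-0.12-0.22j,(-0.12+0.22j),(0.65+0j),0.65-0.00j,(-0.63+0j)],[-0.45+0.00j,(-0.45-0j),(-0.26+0.53j),-0.26-0.53j,0.54+0.00j]]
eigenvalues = [(-2.5+4.63j), (-2.5-4.63j), (2.5+5.33j), (2.5-5.33j), (3.99+0j)]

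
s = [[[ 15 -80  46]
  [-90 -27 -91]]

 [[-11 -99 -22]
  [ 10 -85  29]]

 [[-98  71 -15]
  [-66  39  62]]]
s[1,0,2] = -22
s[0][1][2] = -91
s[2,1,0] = -66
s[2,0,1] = 71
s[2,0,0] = -98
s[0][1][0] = -90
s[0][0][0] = 15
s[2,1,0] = -66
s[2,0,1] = 71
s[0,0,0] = 15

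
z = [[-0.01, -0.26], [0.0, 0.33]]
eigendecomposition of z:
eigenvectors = [[1.00, -0.61], [0.00, 0.79]]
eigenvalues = [-0.01, 0.33]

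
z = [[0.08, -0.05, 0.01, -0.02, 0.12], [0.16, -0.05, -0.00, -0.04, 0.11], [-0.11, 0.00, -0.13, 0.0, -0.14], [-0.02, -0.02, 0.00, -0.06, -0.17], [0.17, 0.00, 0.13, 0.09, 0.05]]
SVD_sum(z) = [[0.09, -0.01, 0.05, 0.01, 0.09], [0.12, -0.02, 0.06, 0.02, 0.11], [-0.14, 0.02, -0.08, -0.02, -0.14], [-0.08, 0.01, -0.05, -0.01, -0.08], [0.13, -0.02, 0.07, 0.02, 0.13]] + [[-0.02, -0.01, -0.04, -0.02, 0.04], [-0.01, -0.01, -0.03, -0.01, 0.03], [-0.00, -0.00, -0.01, -0.01, 0.01], [0.02, 0.01, 0.05, 0.03, -0.06], [0.03, 0.02, 0.07, 0.04, -0.08]] + [[0.02,  -0.01,  -0.01,  -0.02,  -0.01], [0.05,  -0.04,  -0.02,  -0.05,  -0.03], [0.01,  -0.01,  -0.01,  -0.01,  -0.01], [0.05,  -0.04,  -0.02,  -0.06,  -0.03], [-0.01,  0.01,  0.00,  0.01,  0.0]] + [[-0.00, 0.0, 0.0, -0.0, 0.0], [0.01, -0.0, -0.01, 0.01, -0.00], [0.02, -0.00, -0.04, 0.04, -0.01], [-0.01, 0.00, 0.02, -0.02, 0.0], [0.01, -0.00, -0.02, 0.02, -0.00]] + [[-0.01, -0.02, 0.0, 0.01, 0.0], [0.0, 0.01, -0.00, -0.00, -0.0], [-0.00, -0.00, 0.00, 0.00, 0.00], [-0.0, -0.00, 0.00, 0.00, 0.00], [-0.00, -0.0, 0.0, 0.0, 0.0]]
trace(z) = -0.11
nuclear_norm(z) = 0.79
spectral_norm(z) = 0.39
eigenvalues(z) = [(0.06+0.08j), (0.06-0.08j), (-0.07+0.11j), (-0.07-0.11j), (-0.1+0j)]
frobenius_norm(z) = 0.45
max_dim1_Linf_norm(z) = 0.17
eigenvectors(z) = [[(0.36+0.19j), 0.36-0.19j, 0.20-0.37j, (0.2+0.37j), (0.06+0j)], [(0.73+0j), 0.73-0.00j, (-0.15-0.43j), -0.15+0.43j, 0.10+0.00j], [(-0.32-0.12j), (-0.32+0.12j), (-0.24+0.02j), -0.24-0.02j, (-0.7+0j)], [(-0.36-0.08j), (-0.36+0.08j), (-0.58+0j), -0.58-0.00j, 0.69+0.00j], [(0.1+0.19j), (0.1-0.19j), (-0.04+0.47j), -0.04-0.47j, 0.13+0.00j]]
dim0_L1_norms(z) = [0.54, 0.12, 0.27, 0.21, 0.59]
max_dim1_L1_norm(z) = 0.44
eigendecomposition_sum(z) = [[(0.08-0.03j), -0.02+0.03j, 0.03-0.01j, 0.02-0.01j, 0.05+0.00j],[(0.1-0.12j), (-0+0.06j), 0.04-0.05j, (0.02-0.04j), (0.07-0.04j)],[-0.07+0.04j, 0.01-0.03j, -0.02+0.01j, -0.01+0.01j, -0.04+0.00j],[(-0.06+0.05j), (0.01-0.03j), (-0.02+0.02j), -0.01+0.02j, (-0.04+0.01j)],[0.05+0.01j, (-0.02+0.01j), (0.02+0j), 0.01-0.00j, (0.02+0.01j)]] + [[(0.08+0.03j), (-0.02-0.03j), 0.03+0.01j, 0.02+0.01j, 0.05-0.00j], [(0.1+0.12j), (-0-0.06j), 0.04+0.05j, (0.02+0.04j), 0.07+0.04j], [(-0.07-0.04j), 0.01+0.03j, (-0.02-0.01j), -0.01-0.01j, -0.04-0.00j], [-0.06-0.05j, (0.01+0.03j), (-0.02-0.02j), -0.01-0.02j, -0.04-0.01j], [(0.05-0.01j), -0.02-0.01j, (0.02-0j), 0.01+0.00j, (0.02-0.01j)]] + [[-0.04+0.01j,-0.01-0.02j,-0.03-0.03j,(-0.03-0.02j),0.01-0.04j], [-0.02+0.04j,-0.02-0.01j,-0.04+0.00j,-0.03+0.01j,-0.02-0.04j], [(0.02+0.02j),-0.01+0.01j,-0.00+0.02j,(-0+0.02j),(-0.02+0.01j)], [0.04+0.04j,-0.02+0.02j,-0.01+0.05j,-0.00+0.04j,(-0.05+0.01j)], [(0.04-0.03j),0.02+0.02j,(0.04+0.01j),0.04+0.01j,0.00+0.04j]] + [[-0.04-0.01j, -0.01+0.02j, (-0.03+0.03j), -0.03+0.02j, (0.01+0.04j)], [(-0.02-0.04j), (-0.02+0.01j), (-0.04-0j), (-0.03-0.01j), (-0.02+0.04j)], [0.02-0.02j, -0.01-0.01j, -0.00-0.02j, (-0-0.02j), (-0.02-0.01j)], [0.04-0.04j, (-0.02-0.02j), -0.01-0.05j, (-0-0.04j), (-0.05-0.01j)], [(0.04+0.03j), 0.02-0.02j, (0.04-0.01j), (0.04-0.01j), 0.00-0.04j]] + [[-0j, 0.00-0.00j, (0.01-0j), (-0-0j), 0.00-0.00j],[0.00-0.00j, 0.00-0.00j, 0.01-0.00j, -0.00-0.00j, 0.00-0.00j],[-0.02+0.00j, -0.01+0.00j, (-0.07+0j), 0.03+0.00j, -0.02+0.00j],[(0.02-0j), 0.01-0.00j, 0.07-0.00j, (-0.03-0j), 0.02-0.00j],[0.00-0.00j, -0j, 0.01-0.00j, -0.00-0.00j, -0j]]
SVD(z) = [[-0.35, 0.38, -0.22, -0.05, 0.83], [-0.45, 0.28, -0.66, 0.24, -0.48], [0.54, 0.1, -0.18, 0.79, 0.19], [0.33, -0.51, -0.69, -0.36, 0.17], [-0.52, -0.72, 0.10, 0.43, 0.16]] @ diag([0.38762257632286, 0.1693175771534889, 0.13667465467581771, 0.07581764240948503, 0.02349511141523631]) @ [[-0.66, 0.09, -0.36, -0.11, -0.64], [-0.28, -0.13, -0.60, -0.31, 0.66], [-0.53, 0.42, 0.25, 0.59, 0.36], [0.35, -0.03, -0.64, 0.67, -0.12], [-0.28, -0.89, 0.19, 0.29, 0.01]]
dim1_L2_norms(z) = [0.15, 0.2, 0.22, 0.18, 0.24]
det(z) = -0.00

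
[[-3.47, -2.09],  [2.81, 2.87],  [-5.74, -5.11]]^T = [[-3.47, 2.81, -5.74], [-2.09, 2.87, -5.11]]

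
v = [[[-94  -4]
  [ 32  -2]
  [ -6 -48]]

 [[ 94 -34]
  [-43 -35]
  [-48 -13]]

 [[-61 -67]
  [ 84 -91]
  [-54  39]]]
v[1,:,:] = [[94, -34], [-43, -35], [-48, -13]]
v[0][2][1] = -48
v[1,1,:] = [-43, -35]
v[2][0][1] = -67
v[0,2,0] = -6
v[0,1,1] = -2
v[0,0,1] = -4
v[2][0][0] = -61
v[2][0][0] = -61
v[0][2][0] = -6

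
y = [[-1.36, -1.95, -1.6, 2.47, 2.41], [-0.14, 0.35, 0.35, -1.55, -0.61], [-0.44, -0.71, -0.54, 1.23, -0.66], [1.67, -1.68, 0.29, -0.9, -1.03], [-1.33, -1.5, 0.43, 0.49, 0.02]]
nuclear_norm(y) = 11.44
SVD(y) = [[-0.87, 0.08, 0.23, 0.33, 0.26], [0.28, -0.01, -0.38, 0.4, 0.79], [-0.21, 0.22, -0.16, -0.84, 0.43], [0.22, 0.92, 0.3, 0.13, 0.01], [-0.25, 0.32, -0.83, 0.12, -0.37]] @ diag([5.079307211750231, 2.6689718222228302, 1.7154876966588368, 1.3655946801307968, 0.6149640583426732]) @ [[0.38, 0.38, 0.31, -0.63, -0.47], [0.34, -0.88, 0.06, -0.06, -0.33], [0.83, 0.16, -0.40, 0.16, 0.33], [-0.06, -0.23, 0.11, -0.65, 0.71], [-0.23, -0.02, -0.86, -0.39, -0.25]]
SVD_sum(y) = [[-1.70,-1.71,-1.37,2.78,2.07], [0.55,0.56,0.45,-0.9,-0.67], [-0.41,-0.41,-0.33,0.67,0.50], [0.43,0.43,0.35,-0.71,-0.53], [-0.49,-0.49,-0.39,0.79,0.59]] + [[0.08, -0.20, 0.01, -0.01, -0.07],  [-0.01, 0.03, -0.00, 0.0, 0.01],  [0.20, -0.51, 0.03, -0.04, -0.19],  [0.82, -2.15, 0.14, -0.16, -0.80],  [0.29, -0.75, 0.05, -0.05, -0.28]] + [[0.33, 0.06, -0.16, 0.06, 0.13], [-0.54, -0.10, 0.26, -0.1, -0.21], [-0.23, -0.04, 0.11, -0.05, -0.09], [0.43, 0.08, -0.21, 0.08, 0.17], [-1.17, -0.22, 0.56, -0.23, -0.47]] + [[-0.03, -0.1, 0.05, -0.29, 0.32], [-0.03, -0.13, 0.06, -0.36, 0.39], [0.07, 0.26, -0.13, 0.75, -0.81], [-0.01, -0.04, 0.02, -0.12, 0.13], [-0.01, -0.04, 0.02, -0.11, 0.12]] + [[-0.04, -0.0, -0.14, -0.06, -0.04], [-0.11, -0.01, -0.41, -0.19, -0.12], [-0.06, -0.01, -0.22, -0.1, -0.07], [-0.0, -0.0, -0.01, -0.0, -0.00], [0.05, 0.00, 0.19, 0.09, 0.06]]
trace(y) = -2.43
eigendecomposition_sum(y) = [[(0.36+0j), -1.39+0.00j, (-0.22-0j), (0.93+0j), 0.40+0.00j], [-0.28-0.00j, (1.1-0j), (0.17+0j), -0.73-0.00j, -0.31+0.00j], [0.14+0.00j, (-0.54+0j), (-0.09-0j), 0.36+0.00j, 0.15+0.00j], [0.33+0.00j, -1.26+0.00j, -0.20-0.00j, 0.84+0.00j, 0.36+0.00j], [(0.07+0j), -0.28+0.00j, -0.04-0.00j, 0.19+0.00j, (0.08+0j)]] + [[(-0.97+0j), (0.61+0j), -1.06-0.00j, 1.79+0.00j, (1.21-0j)], [(0.38-0j), -0.24-0.00j, (0.41+0j), (-0.69-0j), (-0.47+0j)], [(-0.57+0j), 0.36+0.00j, (-0.62-0j), (1.05+0j), 0.71-0.00j], [(0.93-0j), (-0.59-0j), (1.02+0j), -1.71-0.00j, -1.15+0.00j], [-0.29+0.00j, (0.19+0j), -0.32-0.00j, 0.54+0.00j, (0.36-0j)]] + [[(-0.23+0.2j), (-0.25+0.15j), -0.05-0.32j, (-0.04+0.01j), (0.42+0.18j)],[-0.02+0.06j, -0.03+0.05j, -0.04-0.05j, -0.01+0.01j, (0.1-0.01j)],[(0.22-0.43j), 0.27-0.37j, 0.26+0.44j, 0.05-0.03j, -0.73-0.01j],[(0.28+0.06j), (0.25+0.1j), (-0.21+0.21j), 0.03+0.02j, -0.11-0.41j],[-0.39-0.34j, -0.31-0.37j, (0.53-0.16j), (-0.02-0.06j), -0.19+0.76j]] + [[-0.23-0.20j, (-0.25-0.15j), -0.05+0.32j, (-0.04-0.01j), 0.42-0.18j], [-0.02-0.06j, -0.03-0.05j, (-0.04+0.05j), (-0.01-0.01j), 0.10+0.01j], [(0.22+0.43j), 0.27+0.37j, (0.26-0.44j), 0.05+0.03j, (-0.73+0.01j)], [0.28-0.06j, 0.25-0.10j, -0.21-0.21j, (0.03-0.02j), (-0.11+0.41j)], [(-0.39+0.34j), (-0.31+0.37j), 0.53+0.16j, (-0.02+0.06j), (-0.19-0.76j)]] + [[(-0.29-0j), (-0.68-0j), (-0.22+0j), -0.17-0.00j, -0.04+0.00j], [-0.19-0.00j, -0.45-0.00j, (-0.15+0j), -0.11-0.00j, (-0.03+0j)], [-0.45-0.00j, -1.07-0.00j, -0.35+0.00j, (-0.27-0j), (-0.07+0j)], [(-0.14-0j), (-0.33-0j), -0.11+0.00j, (-0.08-0j), (-0.02+0j)], [(-0.33-0j), -0.78-0.00j, (-0.25+0j), -0.20-0.00j, -0.05+0.00j]]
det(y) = 19.53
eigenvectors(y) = [[-0.62+0.00j,(0.63+0j),-0.05+0.37j,-0.05-0.37j,(-0.43+0j)],[0.49+0.00j,-0.24+0.00j,(0.03+0.07j),0.03-0.07j,(-0.28+0j)],[-0.24+0.00j,0.37+0.00j,(-0.14-0.57j),(-0.14+0.57j),-0.67+0.00j],[(-0.56+0j),-0.61+0.00j,(0.3-0.17j),(0.3+0.17j),-0.21+0.00j],[-0.13+0.00j,0.19+0.00j,(-0.63+0j),(-0.63-0j),-0.49+0.00j]]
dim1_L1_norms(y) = [9.79, 3.0, 3.58, 5.57, 3.77]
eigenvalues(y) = [(2.29+0j), (-3.18+0j), (-0.16+1.47j), (-0.16-1.47j), (-1.22+0j)]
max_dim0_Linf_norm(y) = 2.47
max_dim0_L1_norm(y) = 6.64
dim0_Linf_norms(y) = [1.67, 1.95, 1.6, 2.47, 2.41]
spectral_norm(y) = 5.08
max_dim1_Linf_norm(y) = 2.47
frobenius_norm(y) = 6.17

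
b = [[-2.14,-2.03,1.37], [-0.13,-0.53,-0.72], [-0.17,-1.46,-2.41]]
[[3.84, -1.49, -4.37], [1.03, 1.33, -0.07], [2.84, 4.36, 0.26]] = b@[[-1.16, 0.72, 1.49], [-1.00, -0.91, 0.31], [-0.49, -1.31, -0.4]]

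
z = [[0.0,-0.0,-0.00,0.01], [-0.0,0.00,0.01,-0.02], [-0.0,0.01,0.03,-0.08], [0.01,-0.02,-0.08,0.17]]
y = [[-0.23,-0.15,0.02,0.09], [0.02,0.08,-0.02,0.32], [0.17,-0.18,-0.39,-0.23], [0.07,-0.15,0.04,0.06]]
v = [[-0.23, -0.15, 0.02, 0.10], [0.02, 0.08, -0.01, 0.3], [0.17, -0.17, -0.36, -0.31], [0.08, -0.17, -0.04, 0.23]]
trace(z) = 0.20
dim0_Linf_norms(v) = [0.23, 0.17, 0.36, 0.31]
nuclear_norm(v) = 1.33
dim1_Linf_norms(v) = [0.23, 0.3, 0.36, 0.23]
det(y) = 0.01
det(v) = 0.01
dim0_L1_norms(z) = [0.01, 0.03, 0.12, 0.28]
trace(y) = -0.48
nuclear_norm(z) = 0.22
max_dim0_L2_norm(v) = 0.5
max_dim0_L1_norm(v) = 0.94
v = z + y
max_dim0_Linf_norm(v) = 0.36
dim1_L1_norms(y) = [0.49, 0.44, 0.97, 0.32]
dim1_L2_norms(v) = [0.29, 0.31, 0.53, 0.3]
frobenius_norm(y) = 0.70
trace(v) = -0.28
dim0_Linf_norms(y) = [0.23, 0.18, 0.39, 0.32]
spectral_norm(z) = 0.21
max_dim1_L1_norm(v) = 1.01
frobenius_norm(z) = 0.21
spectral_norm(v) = 0.59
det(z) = 0.00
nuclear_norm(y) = 1.28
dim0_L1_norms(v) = [0.5, 0.57, 0.43, 0.94]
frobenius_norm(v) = 0.75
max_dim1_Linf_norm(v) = 0.36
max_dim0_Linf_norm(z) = 0.17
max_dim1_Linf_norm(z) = 0.17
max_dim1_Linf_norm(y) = 0.39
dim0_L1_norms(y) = [0.49, 0.56, 0.47, 0.7]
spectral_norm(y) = 0.55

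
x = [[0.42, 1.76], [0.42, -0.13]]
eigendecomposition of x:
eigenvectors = [[0.94, -0.83], [0.34, 0.56]]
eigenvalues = [1.05, -0.76]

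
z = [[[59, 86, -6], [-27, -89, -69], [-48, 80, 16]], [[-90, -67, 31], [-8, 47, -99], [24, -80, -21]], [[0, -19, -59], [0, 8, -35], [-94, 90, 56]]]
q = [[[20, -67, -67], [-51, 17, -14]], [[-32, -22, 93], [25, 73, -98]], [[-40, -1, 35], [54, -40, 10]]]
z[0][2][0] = -48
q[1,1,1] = 73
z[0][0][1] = 86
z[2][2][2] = 56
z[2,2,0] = -94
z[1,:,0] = [-90, -8, 24]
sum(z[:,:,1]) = 56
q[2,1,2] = 10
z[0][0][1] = 86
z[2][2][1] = 90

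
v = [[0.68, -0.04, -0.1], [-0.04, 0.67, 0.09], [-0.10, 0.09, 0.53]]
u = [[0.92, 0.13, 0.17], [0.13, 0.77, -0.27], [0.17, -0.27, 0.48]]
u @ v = [[0.6, 0.07, 0.01], [0.08, 0.49, -0.09], [0.08, -0.14, 0.21]]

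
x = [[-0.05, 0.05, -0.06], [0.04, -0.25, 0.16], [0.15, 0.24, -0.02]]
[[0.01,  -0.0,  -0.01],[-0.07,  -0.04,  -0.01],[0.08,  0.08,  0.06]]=x @ [[-0.36, 0.58, 0.23], [0.61, -0.06, 0.1], [0.63, -0.5, 0.03]]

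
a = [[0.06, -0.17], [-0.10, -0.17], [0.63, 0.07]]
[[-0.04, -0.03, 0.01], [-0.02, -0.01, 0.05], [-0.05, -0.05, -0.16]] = a @[[-0.11,-0.09,-0.24], [0.21,0.13,-0.14]]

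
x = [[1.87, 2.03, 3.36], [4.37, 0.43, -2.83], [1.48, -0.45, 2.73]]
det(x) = -41.653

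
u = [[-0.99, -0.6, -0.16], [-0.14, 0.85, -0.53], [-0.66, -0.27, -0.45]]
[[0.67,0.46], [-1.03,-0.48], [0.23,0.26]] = u@[[-0.06,-0.06], [-1.08,-0.64], [0.22,-0.11]]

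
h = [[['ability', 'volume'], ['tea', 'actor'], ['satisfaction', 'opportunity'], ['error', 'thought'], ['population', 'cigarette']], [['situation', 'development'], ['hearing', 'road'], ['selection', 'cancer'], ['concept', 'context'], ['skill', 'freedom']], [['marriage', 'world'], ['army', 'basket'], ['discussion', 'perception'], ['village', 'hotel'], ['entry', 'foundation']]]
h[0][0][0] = 'ability'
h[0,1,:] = ['tea', 'actor']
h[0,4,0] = 'population'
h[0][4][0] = 'population'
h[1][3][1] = 'context'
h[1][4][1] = 'freedom'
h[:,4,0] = ['population', 'skill', 'entry']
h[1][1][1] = 'road'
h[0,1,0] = 'tea'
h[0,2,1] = 'opportunity'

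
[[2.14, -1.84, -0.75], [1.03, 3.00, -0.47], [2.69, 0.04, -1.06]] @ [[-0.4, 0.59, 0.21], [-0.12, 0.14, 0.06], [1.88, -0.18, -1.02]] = [[-2.05, 1.14, 1.1], [-1.66, 1.11, 0.88], [-3.07, 1.78, 1.65]]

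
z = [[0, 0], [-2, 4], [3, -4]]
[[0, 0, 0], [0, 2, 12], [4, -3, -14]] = z @[[4, -1, -2], [2, 0, 2]]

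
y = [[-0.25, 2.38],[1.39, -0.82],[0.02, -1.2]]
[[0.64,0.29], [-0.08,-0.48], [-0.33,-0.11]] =y @ [[0.11, -0.29], [0.28, 0.09]]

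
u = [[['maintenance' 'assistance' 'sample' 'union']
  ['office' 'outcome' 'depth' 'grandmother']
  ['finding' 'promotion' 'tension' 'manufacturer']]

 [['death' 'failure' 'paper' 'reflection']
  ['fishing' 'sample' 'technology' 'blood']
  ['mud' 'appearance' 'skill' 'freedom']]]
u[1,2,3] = 'freedom'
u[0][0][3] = 'union'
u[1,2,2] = 'skill'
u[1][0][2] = 'paper'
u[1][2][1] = 'appearance'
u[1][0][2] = 'paper'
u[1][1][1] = 'sample'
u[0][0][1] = 'assistance'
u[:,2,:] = [['finding', 'promotion', 'tension', 'manufacturer'], ['mud', 'appearance', 'skill', 'freedom']]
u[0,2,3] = 'manufacturer'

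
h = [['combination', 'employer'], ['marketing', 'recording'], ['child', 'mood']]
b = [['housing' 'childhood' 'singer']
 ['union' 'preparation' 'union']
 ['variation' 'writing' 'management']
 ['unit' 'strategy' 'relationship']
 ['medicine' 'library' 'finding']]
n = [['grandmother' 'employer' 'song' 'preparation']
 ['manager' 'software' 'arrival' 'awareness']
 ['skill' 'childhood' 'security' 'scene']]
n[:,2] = ['song', 'arrival', 'security']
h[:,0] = ['combination', 'marketing', 'child']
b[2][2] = 'management'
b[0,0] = 'housing'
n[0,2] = 'song'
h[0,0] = 'combination'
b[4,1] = 'library'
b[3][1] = 'strategy'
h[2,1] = 'mood'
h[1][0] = 'marketing'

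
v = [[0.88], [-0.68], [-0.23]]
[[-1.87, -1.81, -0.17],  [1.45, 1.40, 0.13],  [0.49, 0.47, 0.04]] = v@[[-2.13, -2.06, -0.19]]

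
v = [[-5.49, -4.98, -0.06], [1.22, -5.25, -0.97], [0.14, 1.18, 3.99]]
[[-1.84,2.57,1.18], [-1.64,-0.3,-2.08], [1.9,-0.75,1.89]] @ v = [[13.40, -2.94, 2.33], [8.35, 7.29, -7.91], [-11.08, -3.29, 8.15]]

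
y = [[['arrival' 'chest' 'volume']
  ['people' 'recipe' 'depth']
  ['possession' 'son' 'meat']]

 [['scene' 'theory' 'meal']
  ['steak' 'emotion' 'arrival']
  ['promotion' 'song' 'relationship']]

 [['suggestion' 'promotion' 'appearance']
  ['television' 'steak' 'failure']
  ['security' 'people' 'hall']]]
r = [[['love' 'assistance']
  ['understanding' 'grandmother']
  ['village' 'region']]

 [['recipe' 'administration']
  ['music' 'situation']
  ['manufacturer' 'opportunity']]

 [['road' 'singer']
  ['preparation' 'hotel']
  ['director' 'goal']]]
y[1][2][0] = 'promotion'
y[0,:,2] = ['volume', 'depth', 'meat']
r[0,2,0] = 'village'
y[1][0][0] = 'scene'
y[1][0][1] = 'theory'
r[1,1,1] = 'situation'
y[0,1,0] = 'people'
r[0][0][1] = 'assistance'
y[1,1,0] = 'steak'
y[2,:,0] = ['suggestion', 'television', 'security']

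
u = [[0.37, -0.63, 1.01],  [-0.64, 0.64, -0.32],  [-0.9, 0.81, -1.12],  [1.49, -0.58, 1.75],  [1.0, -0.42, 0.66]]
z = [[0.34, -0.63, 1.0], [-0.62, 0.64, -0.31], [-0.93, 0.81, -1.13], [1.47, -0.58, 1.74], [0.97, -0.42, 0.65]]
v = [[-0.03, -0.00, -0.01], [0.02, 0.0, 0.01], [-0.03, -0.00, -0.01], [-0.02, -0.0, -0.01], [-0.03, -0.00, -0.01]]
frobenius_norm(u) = 3.53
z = v + u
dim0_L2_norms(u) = [2.14, 1.41, 2.42]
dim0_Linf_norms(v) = [0.03, 0.0, 0.01]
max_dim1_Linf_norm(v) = 0.03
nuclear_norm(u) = 4.57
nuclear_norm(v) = 0.07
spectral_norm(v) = 0.06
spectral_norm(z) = 3.41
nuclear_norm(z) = 4.54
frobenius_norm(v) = 0.06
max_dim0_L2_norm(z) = 2.41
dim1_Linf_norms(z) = [1.0, 0.64, 1.13, 1.74, 0.97]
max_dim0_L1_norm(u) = 4.86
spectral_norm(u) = 3.43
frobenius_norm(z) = 3.50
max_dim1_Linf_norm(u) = 1.75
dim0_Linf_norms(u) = [1.49, 0.81, 1.75]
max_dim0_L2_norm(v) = 0.06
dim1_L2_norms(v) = [0.03, 0.02, 0.03, 0.02, 0.03]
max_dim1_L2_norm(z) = 2.35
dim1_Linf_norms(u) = [1.01, 0.64, 1.12, 1.75, 1.0]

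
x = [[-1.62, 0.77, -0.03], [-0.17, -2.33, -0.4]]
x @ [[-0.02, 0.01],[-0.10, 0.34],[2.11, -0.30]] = [[-0.11, 0.25], [-0.61, -0.67]]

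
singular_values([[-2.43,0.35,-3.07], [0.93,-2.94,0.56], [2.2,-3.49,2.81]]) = [6.51, 2.79, 0.27]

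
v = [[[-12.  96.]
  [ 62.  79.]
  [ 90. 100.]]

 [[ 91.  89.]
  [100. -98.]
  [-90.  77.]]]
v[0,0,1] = 96.0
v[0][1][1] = 79.0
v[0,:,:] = [[-12.0, 96.0], [62.0, 79.0], [90.0, 100.0]]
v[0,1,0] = 62.0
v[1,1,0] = 100.0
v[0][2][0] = 90.0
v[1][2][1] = 77.0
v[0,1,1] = 79.0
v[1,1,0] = 100.0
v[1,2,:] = [-90.0, 77.0]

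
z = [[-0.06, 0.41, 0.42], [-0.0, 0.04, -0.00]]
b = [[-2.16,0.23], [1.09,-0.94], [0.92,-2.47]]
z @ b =[[0.96, -1.44], [0.04, -0.04]]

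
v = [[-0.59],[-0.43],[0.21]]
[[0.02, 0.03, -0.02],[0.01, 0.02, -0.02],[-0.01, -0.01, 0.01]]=v@[[-0.03, -0.05, 0.04]]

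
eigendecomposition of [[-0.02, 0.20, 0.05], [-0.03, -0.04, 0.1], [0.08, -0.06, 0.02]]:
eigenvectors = [[0.75+0.00j, 0.73+0.00j, 0.73-0.00j], [0.28+0.00j, -0.07+0.51j, -0.07-0.51j], [0.60+0.00j, (-0.4-0.22j), (-0.4+0.22j)]]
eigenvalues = [(0.09+0j), (-0.07+0.12j), (-0.07-0.12j)]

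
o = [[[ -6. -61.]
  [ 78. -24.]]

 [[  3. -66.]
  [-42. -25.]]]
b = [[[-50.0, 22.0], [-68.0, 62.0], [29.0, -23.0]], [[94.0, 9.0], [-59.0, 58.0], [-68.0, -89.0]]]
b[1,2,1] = -89.0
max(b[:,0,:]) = 94.0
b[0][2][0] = 29.0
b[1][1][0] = -59.0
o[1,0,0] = 3.0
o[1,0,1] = -66.0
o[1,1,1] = -25.0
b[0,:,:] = [[-50.0, 22.0], [-68.0, 62.0], [29.0, -23.0]]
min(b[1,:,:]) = -89.0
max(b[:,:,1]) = 62.0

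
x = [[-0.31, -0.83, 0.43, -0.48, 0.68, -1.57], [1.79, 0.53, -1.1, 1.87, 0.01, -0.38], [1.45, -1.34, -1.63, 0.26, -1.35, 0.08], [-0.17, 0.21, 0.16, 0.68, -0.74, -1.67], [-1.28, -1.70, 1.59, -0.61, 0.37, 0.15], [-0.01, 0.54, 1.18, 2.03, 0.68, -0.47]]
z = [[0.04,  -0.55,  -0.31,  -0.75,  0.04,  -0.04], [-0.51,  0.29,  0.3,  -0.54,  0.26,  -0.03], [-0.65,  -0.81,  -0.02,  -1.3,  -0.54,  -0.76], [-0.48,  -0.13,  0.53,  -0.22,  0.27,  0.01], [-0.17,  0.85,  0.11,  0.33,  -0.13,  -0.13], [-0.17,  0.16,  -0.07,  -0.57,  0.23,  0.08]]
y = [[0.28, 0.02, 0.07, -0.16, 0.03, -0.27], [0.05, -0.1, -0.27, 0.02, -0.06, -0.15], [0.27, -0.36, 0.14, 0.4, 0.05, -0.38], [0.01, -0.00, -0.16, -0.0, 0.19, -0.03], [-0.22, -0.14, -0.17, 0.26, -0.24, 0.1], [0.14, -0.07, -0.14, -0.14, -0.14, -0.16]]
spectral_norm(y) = 0.77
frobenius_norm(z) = 2.72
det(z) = 0.00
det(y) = 0.00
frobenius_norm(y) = 1.11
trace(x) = -0.83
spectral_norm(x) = 4.23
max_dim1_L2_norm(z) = 1.91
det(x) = 0.18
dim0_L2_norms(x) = [2.66, 2.45, 2.83, 2.96, 1.85, 2.38]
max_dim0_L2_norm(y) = 0.53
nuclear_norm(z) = 4.90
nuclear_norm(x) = 12.86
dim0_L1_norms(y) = [0.97, 0.69, 0.95, 0.98, 0.71, 1.09]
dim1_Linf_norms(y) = [0.28, 0.27, 0.4, 0.19, 0.26, 0.16]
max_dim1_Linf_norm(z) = 1.3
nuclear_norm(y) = 2.14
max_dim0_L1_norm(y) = 1.09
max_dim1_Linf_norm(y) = 0.4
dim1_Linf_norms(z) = [0.75, 0.54, 1.3, 0.53, 0.85, 0.57]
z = y @ x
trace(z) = 0.04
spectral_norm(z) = 2.21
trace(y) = -0.08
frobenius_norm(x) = 6.24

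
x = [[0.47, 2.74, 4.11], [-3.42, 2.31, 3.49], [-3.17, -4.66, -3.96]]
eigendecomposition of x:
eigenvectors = [[(0.37+0.31j),0.37-0.31j,(0.27+0j)], [0.15+0.56j,(0.15-0.56j),(-0.78+0j)], [(-0.66+0j),(-0.66-0j),0.56+0.00j]]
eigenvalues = [(-1.1+5.46j), (-1.1-5.46j), (1.02+0j)]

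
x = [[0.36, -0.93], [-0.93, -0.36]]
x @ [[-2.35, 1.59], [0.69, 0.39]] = [[-1.49, 0.21],[1.94, -1.62]]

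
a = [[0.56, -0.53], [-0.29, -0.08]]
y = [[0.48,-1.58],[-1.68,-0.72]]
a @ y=[[1.16,  -0.50], [-0.0,  0.52]]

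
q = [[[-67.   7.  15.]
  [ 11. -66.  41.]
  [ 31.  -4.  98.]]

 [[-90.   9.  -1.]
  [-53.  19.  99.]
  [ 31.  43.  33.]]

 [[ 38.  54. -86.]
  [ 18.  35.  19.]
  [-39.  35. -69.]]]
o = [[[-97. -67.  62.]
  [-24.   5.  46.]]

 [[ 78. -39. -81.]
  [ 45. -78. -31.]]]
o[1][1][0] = 45.0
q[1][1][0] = -53.0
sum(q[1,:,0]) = -112.0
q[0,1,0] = 11.0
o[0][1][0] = -24.0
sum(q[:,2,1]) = 74.0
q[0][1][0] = 11.0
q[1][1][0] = -53.0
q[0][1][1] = -66.0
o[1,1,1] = -78.0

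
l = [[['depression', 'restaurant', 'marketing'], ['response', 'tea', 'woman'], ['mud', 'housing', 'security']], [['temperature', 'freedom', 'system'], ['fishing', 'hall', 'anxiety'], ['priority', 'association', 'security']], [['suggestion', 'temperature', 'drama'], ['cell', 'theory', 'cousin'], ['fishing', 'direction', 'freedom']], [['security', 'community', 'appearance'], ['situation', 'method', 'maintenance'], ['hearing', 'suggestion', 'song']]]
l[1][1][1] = 'hall'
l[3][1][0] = 'situation'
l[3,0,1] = 'community'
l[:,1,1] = ['tea', 'hall', 'theory', 'method']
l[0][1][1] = 'tea'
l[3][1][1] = 'method'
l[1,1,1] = 'hall'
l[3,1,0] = 'situation'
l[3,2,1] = 'suggestion'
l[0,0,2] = 'marketing'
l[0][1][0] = 'response'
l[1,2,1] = 'association'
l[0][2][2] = 'security'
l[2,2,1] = 'direction'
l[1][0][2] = 'system'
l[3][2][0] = 'hearing'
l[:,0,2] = ['marketing', 'system', 'drama', 'appearance']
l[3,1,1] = 'method'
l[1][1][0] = 'fishing'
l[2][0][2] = 'drama'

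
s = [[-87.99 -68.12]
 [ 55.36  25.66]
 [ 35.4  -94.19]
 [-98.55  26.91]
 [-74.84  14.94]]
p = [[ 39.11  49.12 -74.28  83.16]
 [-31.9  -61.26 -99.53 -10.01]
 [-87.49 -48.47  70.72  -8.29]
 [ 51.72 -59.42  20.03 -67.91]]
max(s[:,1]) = 26.91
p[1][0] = -31.9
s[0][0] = -87.99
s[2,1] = -94.19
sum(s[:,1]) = -94.80000000000001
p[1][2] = -99.53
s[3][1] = 26.91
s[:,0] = [-87.99, 55.36, 35.4, -98.55, -74.84]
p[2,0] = -87.49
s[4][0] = -74.84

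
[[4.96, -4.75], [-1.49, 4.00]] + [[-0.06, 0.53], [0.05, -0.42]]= [[4.9, -4.22], [-1.44, 3.58]]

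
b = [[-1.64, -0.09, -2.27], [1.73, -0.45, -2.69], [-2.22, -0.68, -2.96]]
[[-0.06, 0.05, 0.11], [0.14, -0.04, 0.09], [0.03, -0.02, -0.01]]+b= [[-1.7,-0.04,-2.16],[1.87,-0.49,-2.6],[-2.19,-0.70,-2.97]]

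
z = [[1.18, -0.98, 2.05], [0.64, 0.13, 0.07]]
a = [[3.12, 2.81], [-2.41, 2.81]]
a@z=[[5.48, -2.69, 6.59], [-1.05, 2.73, -4.74]]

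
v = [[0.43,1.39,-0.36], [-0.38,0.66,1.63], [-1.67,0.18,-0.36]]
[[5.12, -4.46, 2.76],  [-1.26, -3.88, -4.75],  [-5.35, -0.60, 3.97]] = v @ [[3.64, 0.18, -1.40], [2.33, -3.50, 1.43], [-0.87, -0.92, -3.82]]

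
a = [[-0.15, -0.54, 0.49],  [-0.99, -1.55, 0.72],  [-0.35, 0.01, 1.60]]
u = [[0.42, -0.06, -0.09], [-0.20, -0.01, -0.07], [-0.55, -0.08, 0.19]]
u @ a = [[0.03, -0.13, 0.02], [0.06, 0.12, -0.22], [0.10, 0.42, -0.02]]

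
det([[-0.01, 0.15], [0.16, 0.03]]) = -0.024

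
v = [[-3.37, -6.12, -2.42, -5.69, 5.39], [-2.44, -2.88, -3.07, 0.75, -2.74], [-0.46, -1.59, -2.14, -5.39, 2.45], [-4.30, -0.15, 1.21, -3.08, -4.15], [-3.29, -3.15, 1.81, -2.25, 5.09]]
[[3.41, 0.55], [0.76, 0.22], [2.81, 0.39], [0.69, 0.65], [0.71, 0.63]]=v @ [[-0.04, -0.39], [-0.03, 0.33], [-0.32, -0.21], [-0.36, 0.02], [0.05, 0.16]]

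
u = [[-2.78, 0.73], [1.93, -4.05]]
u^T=[[-2.78, 1.93], [0.73, -4.05]]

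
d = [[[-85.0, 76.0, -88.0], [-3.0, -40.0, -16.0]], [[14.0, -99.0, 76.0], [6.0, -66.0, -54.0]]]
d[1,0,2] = 76.0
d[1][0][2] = 76.0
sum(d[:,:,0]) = -68.0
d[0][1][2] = -16.0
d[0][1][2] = -16.0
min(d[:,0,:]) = -99.0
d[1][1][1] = -66.0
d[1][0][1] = -99.0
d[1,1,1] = -66.0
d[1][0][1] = -99.0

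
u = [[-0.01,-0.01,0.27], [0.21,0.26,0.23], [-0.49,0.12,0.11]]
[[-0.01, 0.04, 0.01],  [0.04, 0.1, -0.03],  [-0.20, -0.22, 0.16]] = u @ [[0.38, 0.46, -0.30], [-0.11, -0.11, 0.09], [-0.03, 0.15, 0.04]]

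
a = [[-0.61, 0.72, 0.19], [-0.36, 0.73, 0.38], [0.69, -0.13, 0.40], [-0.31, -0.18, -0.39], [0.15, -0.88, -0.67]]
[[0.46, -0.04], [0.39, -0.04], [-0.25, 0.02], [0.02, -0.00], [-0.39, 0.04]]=a@ [[-0.43, 0.04], [0.22, -0.02], [0.19, -0.02]]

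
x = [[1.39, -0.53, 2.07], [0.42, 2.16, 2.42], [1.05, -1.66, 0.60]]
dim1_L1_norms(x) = [3.99, 5.0, 3.31]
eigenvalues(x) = [0j, (2.07+1.7j), (2.07-1.7j)]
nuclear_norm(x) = 6.49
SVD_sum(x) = [[0.66,  0.77,  1.77], [0.98,  1.16,  2.65], [0.07,  0.09,  0.2]] + [[0.73,-1.3,0.3],[-0.56,1.00,-0.23],[0.98,-1.75,0.4]] + [[0.00, 0.0, -0.00], [-0.0, -0.00, 0.0], [-0.00, -0.0, 0.0]]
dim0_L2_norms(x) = [1.79, 2.78, 3.24]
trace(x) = 4.15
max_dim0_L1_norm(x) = 5.09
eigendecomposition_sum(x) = [[0.00+0.00j, (-0+0j), (-0-0j)], [0.00+0.00j, (-0+0j), -0.00-0.00j], [(-0+0j), 0.00-0.00j, 0.00+0.00j]] + [[(0.69-0.3j),-0.26+1.24j,1.04+0.43j], [(0.21-0.93j),1.08+1.19j,(1.21-0.74j)], [(0.53+0.23j),(-0.83+0.5j),0.30+0.80j]] + [[(0.69+0.3j),(-0.26-1.24j),(1.04-0.43j)],[0.21+0.93j,(1.08-1.19j),1.21+0.74j],[(0.53-0.23j),-0.83-0.50j,0.30-0.80j]]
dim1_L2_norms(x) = [2.55, 3.27, 2.05]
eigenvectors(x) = [[(0.82+0j), (0.33+0.45j), (0.33-0.45j)], [(0.35+0j), (0.71+0j), 0.71-0.00j], [-0.46+0.00j, -0.08+0.42j, -0.08-0.42j]]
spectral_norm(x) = 3.68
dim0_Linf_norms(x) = [1.39, 2.16, 2.42]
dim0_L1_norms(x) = [2.86, 4.35, 5.09]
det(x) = 0.03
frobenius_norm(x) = 4.63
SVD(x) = [[-0.56, 0.54, -0.63], [-0.83, -0.42, 0.37], [-0.06, 0.73, 0.68]] @ diag([3.680763043710786, 2.8047054091526156, 0.0033142001998818817]) @ [[-0.32, -0.38, -0.87], [0.48, -0.86, 0.20], [-0.82, -0.35, 0.46]]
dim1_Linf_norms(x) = [2.07, 2.42, 1.66]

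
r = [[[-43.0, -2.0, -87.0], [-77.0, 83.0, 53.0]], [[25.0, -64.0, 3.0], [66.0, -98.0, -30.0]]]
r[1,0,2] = 3.0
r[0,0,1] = -2.0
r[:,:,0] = [[-43.0, -77.0], [25.0, 66.0]]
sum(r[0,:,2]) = -34.0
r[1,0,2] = 3.0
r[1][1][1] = -98.0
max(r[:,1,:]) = 83.0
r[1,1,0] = 66.0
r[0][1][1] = 83.0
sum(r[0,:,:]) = -73.0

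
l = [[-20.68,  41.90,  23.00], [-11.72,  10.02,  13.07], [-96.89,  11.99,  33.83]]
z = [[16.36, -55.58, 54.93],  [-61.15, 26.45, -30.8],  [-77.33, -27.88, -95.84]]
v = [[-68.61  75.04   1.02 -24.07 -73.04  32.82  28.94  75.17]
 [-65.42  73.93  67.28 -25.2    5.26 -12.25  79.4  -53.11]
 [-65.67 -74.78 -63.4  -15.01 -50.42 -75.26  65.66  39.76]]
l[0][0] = -20.68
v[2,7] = 39.76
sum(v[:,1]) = 74.19000000000003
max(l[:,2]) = 33.83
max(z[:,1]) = 26.45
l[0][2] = 23.0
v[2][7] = 39.76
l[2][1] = 11.99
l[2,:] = [-96.89, 11.99, 33.83]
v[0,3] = -24.07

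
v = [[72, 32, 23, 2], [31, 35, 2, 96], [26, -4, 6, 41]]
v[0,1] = 32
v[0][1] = 32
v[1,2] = 2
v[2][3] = 41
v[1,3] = 96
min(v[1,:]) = 2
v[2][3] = 41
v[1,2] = 2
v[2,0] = 26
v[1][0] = 31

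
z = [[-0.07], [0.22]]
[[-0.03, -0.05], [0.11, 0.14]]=z @ [[0.49, 0.65]]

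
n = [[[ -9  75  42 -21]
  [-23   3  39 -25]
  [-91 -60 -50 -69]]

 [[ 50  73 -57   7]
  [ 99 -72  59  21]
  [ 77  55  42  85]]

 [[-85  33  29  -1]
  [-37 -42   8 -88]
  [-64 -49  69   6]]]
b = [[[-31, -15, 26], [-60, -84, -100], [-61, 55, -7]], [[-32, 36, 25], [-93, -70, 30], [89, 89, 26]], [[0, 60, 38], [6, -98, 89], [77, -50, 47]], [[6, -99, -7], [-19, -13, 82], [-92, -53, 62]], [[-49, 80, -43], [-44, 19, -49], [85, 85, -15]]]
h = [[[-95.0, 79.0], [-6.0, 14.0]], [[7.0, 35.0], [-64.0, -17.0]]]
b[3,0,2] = -7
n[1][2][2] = 42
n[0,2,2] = -50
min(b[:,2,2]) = -15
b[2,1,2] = 89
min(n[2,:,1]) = -49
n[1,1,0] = 99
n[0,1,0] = -23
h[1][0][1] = 35.0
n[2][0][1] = 33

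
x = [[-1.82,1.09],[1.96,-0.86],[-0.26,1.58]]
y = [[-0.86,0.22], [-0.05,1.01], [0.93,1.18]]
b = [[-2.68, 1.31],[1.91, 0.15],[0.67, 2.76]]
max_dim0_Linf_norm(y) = 1.18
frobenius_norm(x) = 3.41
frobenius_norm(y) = 2.02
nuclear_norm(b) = 6.40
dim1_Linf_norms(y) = [0.86, 1.01, 1.18]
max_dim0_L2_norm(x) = 2.69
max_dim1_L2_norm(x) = 2.14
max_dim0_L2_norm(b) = 3.36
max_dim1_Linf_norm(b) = 2.76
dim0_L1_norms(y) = [1.84, 2.41]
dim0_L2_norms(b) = [3.36, 3.06]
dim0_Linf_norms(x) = [1.96, 1.58]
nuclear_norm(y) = 2.77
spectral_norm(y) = 1.73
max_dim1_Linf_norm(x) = 1.96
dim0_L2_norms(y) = [1.27, 1.57]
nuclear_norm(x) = 4.41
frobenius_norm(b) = 4.54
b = y + x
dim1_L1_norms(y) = [1.08, 1.06, 2.11]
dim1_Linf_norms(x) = [1.82, 1.96, 1.58]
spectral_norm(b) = 3.46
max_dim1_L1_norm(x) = 2.91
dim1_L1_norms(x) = [2.91, 2.82, 1.84]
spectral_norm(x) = 3.18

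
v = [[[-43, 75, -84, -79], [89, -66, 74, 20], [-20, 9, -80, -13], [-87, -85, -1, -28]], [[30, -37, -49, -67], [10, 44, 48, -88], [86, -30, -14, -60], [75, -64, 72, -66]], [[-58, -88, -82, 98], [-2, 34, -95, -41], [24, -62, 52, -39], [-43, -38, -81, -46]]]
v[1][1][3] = -88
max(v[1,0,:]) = 30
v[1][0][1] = -37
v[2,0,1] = -88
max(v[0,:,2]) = 74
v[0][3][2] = -1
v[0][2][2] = -80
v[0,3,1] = -85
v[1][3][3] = -66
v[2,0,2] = -82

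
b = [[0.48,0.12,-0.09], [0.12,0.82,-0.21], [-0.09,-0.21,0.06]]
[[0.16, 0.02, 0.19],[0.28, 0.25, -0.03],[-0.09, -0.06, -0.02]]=b@[[0.19, -0.07, 0.45], [0.19, 0.25, -0.06], [-0.48, -0.27, 0.18]]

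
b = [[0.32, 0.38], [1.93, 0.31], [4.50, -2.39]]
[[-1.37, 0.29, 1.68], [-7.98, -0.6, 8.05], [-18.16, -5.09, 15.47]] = b @ [[-4.11, -0.5, 4.0], [-0.14, 1.19, 1.06]]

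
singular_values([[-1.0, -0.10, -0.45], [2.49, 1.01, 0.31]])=[2.89, 0.41]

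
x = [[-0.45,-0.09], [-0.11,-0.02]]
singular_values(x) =[0.47, 0.0]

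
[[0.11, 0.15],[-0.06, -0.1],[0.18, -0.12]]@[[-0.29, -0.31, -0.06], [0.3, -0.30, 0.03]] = [[0.01, -0.08, -0.00], [-0.01, 0.05, 0.00], [-0.09, -0.02, -0.01]]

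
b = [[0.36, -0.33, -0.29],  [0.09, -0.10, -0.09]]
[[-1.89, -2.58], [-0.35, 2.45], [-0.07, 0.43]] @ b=[[-0.91, 0.88, 0.78], [0.09, -0.13, -0.12], [0.01, -0.02, -0.02]]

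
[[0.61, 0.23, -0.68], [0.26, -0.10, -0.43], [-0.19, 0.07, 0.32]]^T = [[0.61, 0.26, -0.19], [0.23, -0.1, 0.07], [-0.68, -0.43, 0.32]]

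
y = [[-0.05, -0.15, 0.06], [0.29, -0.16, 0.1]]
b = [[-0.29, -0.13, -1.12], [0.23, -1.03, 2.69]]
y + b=[[-0.34,-0.28,-1.06], [0.52,-1.19,2.79]]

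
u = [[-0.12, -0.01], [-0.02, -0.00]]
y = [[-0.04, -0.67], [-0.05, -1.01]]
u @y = [[0.01, 0.09], [0.00, 0.01]]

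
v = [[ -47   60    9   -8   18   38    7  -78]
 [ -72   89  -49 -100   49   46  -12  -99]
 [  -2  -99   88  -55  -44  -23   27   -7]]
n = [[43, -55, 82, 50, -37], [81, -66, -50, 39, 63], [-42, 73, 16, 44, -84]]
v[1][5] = 46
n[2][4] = -84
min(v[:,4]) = -44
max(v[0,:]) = 60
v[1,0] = -72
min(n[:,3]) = 39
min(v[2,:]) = -99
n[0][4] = -37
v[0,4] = 18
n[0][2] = 82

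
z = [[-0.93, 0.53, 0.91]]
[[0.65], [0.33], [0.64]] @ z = [[-0.60, 0.34, 0.59],[-0.31, 0.17, 0.30],[-0.60, 0.34, 0.58]]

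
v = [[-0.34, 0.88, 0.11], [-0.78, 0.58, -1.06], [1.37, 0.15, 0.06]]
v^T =[[-0.34,-0.78,1.37], [0.88,0.58,0.15], [0.11,-1.06,0.06]]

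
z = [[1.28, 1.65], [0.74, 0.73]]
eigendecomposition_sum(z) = [[1.33,  1.55], [0.7,  0.81]] + [[-0.05,0.1], [0.04,-0.08]]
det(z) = -0.29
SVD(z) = [[-0.90, -0.44], [-0.44, 0.90]] @ diag([2.3294339634972054, 0.12303418104616452]) @ [[-0.63, -0.77], [0.77, -0.63]]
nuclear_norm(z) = 2.45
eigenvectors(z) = [[0.89, -0.76], [0.46, 0.65]]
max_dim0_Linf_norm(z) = 1.65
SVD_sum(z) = [[1.32, 1.62], [0.65, 0.80]] + [[-0.04, 0.03], [0.09, -0.07]]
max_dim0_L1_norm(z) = 2.38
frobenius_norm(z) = 2.33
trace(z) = 2.01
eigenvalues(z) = [2.14, -0.13]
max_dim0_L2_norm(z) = 1.8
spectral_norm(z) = 2.33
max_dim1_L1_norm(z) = 2.93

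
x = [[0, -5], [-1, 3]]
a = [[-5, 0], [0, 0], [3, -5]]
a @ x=[[0, 25], [0, 0], [5, -30]]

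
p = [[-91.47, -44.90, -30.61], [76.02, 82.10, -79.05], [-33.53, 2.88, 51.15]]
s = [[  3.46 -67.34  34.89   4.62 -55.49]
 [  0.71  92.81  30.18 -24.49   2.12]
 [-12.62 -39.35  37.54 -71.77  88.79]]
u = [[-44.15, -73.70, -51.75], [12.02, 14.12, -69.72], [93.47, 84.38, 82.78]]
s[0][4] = -55.49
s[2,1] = -39.35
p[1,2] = -79.05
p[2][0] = -33.53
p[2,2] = 51.15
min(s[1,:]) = -24.49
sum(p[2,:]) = 20.499999999999996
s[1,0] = 0.71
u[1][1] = 14.12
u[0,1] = -73.7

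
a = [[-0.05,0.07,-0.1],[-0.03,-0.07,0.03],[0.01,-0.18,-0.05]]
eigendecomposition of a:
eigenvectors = [[(-0.8+0j), (-0.71+0j), (-0.71-0j)], [-0.21+0.00j, (0.24-0.21j), (0.24+0.21j)], [-0.57+0.00j, 0.29+0.56j, 0.29-0.56j]]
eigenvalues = [(-0.1+0j), (-0.03+0.1j), (-0.03-0.1j)]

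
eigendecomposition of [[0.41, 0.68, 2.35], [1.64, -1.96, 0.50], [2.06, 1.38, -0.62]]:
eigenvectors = [[0.73+0.00j, 0.13-0.44j, (0.13+0.44j)], [0.33+0.00j, -0.67+0.00j, -0.67-0.00j], [0.60+0.00j, (0.16+0.56j), (0.16-0.56j)]]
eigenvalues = [(2.64+0j), (-2.41+0.66j), (-2.41-0.66j)]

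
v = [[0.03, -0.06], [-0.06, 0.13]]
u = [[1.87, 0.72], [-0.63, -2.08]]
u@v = [[0.01, -0.02], [0.11, -0.23]]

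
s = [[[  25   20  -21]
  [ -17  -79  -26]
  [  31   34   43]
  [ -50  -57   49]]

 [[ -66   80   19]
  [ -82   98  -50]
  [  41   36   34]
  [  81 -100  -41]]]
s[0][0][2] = -21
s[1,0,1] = 80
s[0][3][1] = -57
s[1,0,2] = 19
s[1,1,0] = -82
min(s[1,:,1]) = -100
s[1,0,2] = 19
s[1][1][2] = -50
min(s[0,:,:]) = -79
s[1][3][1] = -100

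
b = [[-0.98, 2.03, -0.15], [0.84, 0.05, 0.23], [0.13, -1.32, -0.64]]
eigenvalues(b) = [0.85, -1.7, -0.73]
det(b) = 1.05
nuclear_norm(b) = 4.04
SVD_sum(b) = [[-0.85, 2.06, 0.15], [0.10, -0.24, -0.02], [0.50, -1.21, -0.09]] + [[-0.22,-0.08,-0.16], [0.62,0.22,0.45], [-0.49,-0.18,-0.36]] + [[0.09, 0.04, -0.14], [0.13, 0.07, -0.2], [0.12, 0.06, -0.20]]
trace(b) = -1.57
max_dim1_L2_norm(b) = 2.26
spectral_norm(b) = 2.60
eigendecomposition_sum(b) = [[0.32, 0.68, 0.07], [0.27, 0.58, 0.06], [-0.21, -0.46, -0.05]] + [[-1.47,1.34,-0.50], [0.59,-0.53,0.2], [0.92,-0.83,0.31]] + [[0.18, 0.01, 0.28], [-0.02, -0.00, -0.03], [-0.57, -0.03, -0.90]]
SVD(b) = [[-0.86, 0.26, 0.44], [0.10, -0.76, 0.65], [0.5, 0.6, 0.62]] @ diag([2.6035558392817, 1.052353468537867, 0.38438154091798354]) @ [[0.38, -0.92, -0.07], [-0.77, -0.28, -0.57], [0.51, 0.27, -0.82]]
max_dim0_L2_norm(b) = 2.42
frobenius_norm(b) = 2.83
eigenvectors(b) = [[0.68, 0.80, -0.29],[0.58, -0.32, 0.03],[-0.45, -0.50, 0.96]]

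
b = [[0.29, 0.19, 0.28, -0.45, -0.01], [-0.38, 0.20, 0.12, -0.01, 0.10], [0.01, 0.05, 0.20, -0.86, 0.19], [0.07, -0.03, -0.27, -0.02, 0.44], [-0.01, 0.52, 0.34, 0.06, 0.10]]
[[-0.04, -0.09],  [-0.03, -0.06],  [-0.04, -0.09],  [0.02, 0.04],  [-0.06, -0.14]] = b@[[0.01,0.01], [-0.03,-0.08], [-0.12,-0.26], [0.01,0.02], [-0.04,-0.08]]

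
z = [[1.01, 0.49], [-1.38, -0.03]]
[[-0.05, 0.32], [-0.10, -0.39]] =z @ [[0.08, 0.28], [-0.26, 0.07]]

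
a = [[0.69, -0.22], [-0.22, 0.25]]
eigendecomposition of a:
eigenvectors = [[0.92,0.38], [-0.38,0.92]]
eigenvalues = [0.78, 0.16]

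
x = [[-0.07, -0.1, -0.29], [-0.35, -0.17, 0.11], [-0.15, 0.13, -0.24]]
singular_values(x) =[0.42, 0.39, 0.18]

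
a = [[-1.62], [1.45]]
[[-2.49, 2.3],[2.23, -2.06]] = a@[[1.54, -1.42]]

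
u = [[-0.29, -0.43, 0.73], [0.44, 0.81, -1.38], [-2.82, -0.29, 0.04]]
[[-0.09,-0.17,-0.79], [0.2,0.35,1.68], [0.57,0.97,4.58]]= u @ [[-0.21, -0.36, -1.70], [0.07, 0.12, 0.54], [-0.17, -0.3, -1.44]]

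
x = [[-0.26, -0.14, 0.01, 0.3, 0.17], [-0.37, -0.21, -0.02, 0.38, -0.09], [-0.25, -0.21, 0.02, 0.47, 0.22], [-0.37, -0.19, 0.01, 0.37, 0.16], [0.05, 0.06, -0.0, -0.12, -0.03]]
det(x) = 0.000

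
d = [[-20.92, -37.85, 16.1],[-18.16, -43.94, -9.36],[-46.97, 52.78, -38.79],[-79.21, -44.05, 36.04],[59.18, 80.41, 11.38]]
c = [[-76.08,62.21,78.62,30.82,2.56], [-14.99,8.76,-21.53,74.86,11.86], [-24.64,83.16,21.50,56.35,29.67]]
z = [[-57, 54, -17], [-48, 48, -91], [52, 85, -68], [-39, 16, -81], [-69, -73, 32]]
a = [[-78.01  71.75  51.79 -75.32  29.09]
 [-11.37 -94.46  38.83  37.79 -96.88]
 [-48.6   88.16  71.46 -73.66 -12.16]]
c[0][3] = 30.82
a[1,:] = [-11.37, -94.46, 38.83, 37.79, -96.88]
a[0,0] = -78.01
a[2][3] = -73.66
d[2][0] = -46.97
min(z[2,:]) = -68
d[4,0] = 59.18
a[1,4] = -96.88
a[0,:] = [-78.01, 71.75, 51.79, -75.32, 29.09]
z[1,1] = 48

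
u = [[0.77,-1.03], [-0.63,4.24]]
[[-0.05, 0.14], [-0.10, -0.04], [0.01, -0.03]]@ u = [[-0.13, 0.65], [-0.05, -0.07], [0.03, -0.14]]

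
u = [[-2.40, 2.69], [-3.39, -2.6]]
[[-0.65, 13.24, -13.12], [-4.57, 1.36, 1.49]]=u@[[0.91, -2.48, 1.96], [0.57, 2.71, -3.13]]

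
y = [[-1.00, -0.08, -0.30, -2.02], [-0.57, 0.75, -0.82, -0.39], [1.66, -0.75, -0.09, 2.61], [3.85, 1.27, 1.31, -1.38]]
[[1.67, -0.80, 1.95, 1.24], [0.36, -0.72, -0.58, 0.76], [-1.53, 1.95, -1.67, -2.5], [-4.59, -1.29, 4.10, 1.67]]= y @ [[-0.86, 0.17, 0.78, -0.15], [-0.85, -0.88, -0.73, 0.85], [-0.47, -0.23, 0.13, 0.25], [-0.30, 0.38, -1.34, -0.61]]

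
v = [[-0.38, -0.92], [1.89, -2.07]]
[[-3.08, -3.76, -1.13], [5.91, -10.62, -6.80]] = v @ [[4.68, -0.79, -1.55], [1.42, 4.41, 1.87]]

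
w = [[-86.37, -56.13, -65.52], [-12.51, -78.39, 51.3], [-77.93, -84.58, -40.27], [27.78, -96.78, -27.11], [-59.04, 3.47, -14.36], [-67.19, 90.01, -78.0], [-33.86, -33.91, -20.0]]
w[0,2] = -65.52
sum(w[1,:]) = -39.60000000000001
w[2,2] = -40.27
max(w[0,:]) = -56.13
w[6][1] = -33.91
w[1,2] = 51.3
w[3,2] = -27.11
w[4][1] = 3.47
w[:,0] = [-86.37, -12.51, -77.93, 27.78, -59.04, -67.19, -33.86]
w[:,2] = [-65.52, 51.3, -40.27, -27.11, -14.36, -78.0, -20.0]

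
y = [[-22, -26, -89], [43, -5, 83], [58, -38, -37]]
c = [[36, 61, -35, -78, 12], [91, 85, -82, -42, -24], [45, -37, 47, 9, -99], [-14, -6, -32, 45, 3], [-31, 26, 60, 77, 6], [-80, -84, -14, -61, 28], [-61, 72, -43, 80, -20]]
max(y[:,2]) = 83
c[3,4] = 3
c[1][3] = -42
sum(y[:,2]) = -43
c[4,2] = 60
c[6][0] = -61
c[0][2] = -35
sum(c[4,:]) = 138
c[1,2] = -82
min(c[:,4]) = -99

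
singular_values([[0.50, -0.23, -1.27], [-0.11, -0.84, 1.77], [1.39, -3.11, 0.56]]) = [3.63, 2.12, 0.0]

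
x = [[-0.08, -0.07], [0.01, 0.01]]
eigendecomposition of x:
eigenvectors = [[-0.99, 0.65], [0.12, -0.76]]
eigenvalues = [-0.07, 0.0]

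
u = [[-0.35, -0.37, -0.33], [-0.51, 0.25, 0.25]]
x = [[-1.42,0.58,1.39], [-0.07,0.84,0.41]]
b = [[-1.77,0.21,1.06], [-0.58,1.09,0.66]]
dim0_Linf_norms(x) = [1.42, 0.84, 1.39]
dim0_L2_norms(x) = [1.42, 1.02, 1.45]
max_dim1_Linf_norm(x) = 1.42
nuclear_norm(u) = 1.23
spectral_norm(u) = 0.62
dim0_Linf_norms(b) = [1.77, 1.09, 1.06]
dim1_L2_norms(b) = [2.07, 1.4]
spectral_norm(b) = 2.33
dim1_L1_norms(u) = [1.05, 1.01]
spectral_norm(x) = 2.15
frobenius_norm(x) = 2.27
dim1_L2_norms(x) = [2.07, 0.94]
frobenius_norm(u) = 0.87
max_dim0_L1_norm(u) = 0.86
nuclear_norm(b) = 3.25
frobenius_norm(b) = 2.50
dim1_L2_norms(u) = [0.61, 0.62]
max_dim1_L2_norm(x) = 2.07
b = u + x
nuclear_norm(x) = 2.88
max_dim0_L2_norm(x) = 1.45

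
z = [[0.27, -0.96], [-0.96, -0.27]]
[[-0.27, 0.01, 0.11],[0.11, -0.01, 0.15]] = z@[[-0.18,  0.01,  -0.11], [0.23,  -0.01,  -0.15]]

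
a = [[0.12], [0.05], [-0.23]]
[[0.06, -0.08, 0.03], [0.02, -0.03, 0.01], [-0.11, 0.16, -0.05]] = a@[[0.46, -0.69, 0.23]]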